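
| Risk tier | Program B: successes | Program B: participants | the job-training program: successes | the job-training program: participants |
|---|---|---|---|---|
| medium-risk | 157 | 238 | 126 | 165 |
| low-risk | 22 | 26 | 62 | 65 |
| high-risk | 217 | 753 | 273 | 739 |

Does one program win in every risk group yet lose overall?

Medium-risk: Program B 157/238 = 66.0%, the job-training program 126/165 = 76.4% → the job-training program
Low-risk: Program B 22/26 = 84.6%, the job-training program 62/65 = 95.4% → the job-training program
High-risk: Program B 217/753 = 28.8%, the job-training program 273/739 = 36.9% → the job-training program
Overall: Program B 396/1017 = 38.9%, the job-training program 461/969 = 47.6% → the job-training program
The job-training program wins overall and in every risk group — no reversal.

No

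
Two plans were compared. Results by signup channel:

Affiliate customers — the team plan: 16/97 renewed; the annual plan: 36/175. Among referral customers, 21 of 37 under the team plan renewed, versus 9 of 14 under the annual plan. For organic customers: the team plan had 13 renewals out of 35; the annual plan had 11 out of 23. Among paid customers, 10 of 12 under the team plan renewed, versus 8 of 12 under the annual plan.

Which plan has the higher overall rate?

the team plan

Affiliate: the team plan 16/97 = 16.5%, the annual plan 36/175 = 20.6% → the annual plan
Referral: the team plan 21/37 = 56.8%, the annual plan 9/14 = 64.3% → the annual plan
Organic: the team plan 13/35 = 37.1%, the annual plan 11/23 = 47.8% → the annual plan
Paid: the team plan 10/12 = 83.3%, the annual plan 8/12 = 66.7% → the team plan
Overall: the team plan 60/181 = 33.1%, the annual plan 64/224 = 28.6% → the team plan
(Neither sweeps every signup group, but the team plan has the higher pooled rate.)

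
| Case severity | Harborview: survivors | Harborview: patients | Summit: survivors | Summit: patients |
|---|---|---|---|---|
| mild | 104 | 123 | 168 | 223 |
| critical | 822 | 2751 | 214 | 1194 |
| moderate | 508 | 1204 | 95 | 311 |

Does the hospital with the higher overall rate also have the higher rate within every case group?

Mild: Harborview 104/123 = 84.6%, Summit 168/223 = 75.3% → Harborview
Critical: Harborview 822/2751 = 29.9%, Summit 214/1194 = 17.9% → Harborview
Moderate: Harborview 508/1204 = 42.2%, Summit 95/311 = 30.5% → Harborview
Overall: Harborview 1434/4078 = 35.2%, Summit 477/1728 = 27.6% → Harborview
Harborview wins overall and in every case group — no reversal.

Yes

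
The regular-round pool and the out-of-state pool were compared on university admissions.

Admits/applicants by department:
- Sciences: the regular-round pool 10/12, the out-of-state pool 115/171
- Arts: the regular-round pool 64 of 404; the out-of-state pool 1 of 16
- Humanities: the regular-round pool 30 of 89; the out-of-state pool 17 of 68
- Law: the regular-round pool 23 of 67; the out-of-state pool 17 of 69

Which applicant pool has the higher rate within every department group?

Sciences: the regular-round pool 10/12 = 83.3%, the out-of-state pool 115/171 = 67.3% → the regular-round pool
Arts: the regular-round pool 64/404 = 15.8%, the out-of-state pool 1/16 = 6.2% → the regular-round pool
Humanities: the regular-round pool 30/89 = 33.7%, the out-of-state pool 17/68 = 25.0% → the regular-round pool
Law: the regular-round pool 23/67 = 34.3%, the out-of-state pool 17/69 = 24.6% → the regular-round pool
The regular-round pool has the higher rate in all 4 groups.

the regular-round pool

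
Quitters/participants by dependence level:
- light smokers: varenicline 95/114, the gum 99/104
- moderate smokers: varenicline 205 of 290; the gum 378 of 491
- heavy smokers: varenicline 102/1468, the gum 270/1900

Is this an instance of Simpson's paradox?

Light smokers: varenicline 95/114 = 83.3%, the gum 99/104 = 95.2% → the gum
Moderate smokers: varenicline 205/290 = 70.7%, the gum 378/491 = 77.0% → the gum
Heavy smokers: varenicline 102/1468 = 6.9%, the gum 270/1900 = 14.2% → the gum
Overall: varenicline 402/1872 = 21.5%, the gum 747/2495 = 29.9% → the gum
The gum wins overall and in every dependence group — no reversal.

No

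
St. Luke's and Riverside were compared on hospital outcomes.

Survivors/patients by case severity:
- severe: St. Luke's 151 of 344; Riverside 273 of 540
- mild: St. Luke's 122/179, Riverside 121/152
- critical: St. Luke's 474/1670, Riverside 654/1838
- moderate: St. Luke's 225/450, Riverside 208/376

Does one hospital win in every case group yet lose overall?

Severe: St. Luke's 151/344 = 43.9%, Riverside 273/540 = 50.6% → Riverside
Mild: St. Luke's 122/179 = 68.2%, Riverside 121/152 = 79.6% → Riverside
Critical: St. Luke's 474/1670 = 28.4%, Riverside 654/1838 = 35.6% → Riverside
Moderate: St. Luke's 225/450 = 50.0%, Riverside 208/376 = 55.3% → Riverside
Overall: St. Luke's 972/2643 = 36.8%, Riverside 1256/2906 = 43.2% → Riverside
Riverside wins overall and in every case group — no reversal.

No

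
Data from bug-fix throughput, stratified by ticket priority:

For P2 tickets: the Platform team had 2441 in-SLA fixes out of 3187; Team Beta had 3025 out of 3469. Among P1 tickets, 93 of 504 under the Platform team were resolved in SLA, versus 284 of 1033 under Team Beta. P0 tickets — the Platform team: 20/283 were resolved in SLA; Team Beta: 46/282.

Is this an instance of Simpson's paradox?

P2: the Platform team 2441/3187 = 76.6%, Team Beta 3025/3469 = 87.2% → Team Beta
P1: the Platform team 93/504 = 18.5%, Team Beta 284/1033 = 27.5% → Team Beta
P0: the Platform team 20/283 = 7.1%, Team Beta 46/282 = 16.3% → Team Beta
Overall: the Platform team 2554/3974 = 64.3%, Team Beta 3355/4784 = 70.1% → Team Beta
Team Beta wins overall and in every ticket group — no reversal.

No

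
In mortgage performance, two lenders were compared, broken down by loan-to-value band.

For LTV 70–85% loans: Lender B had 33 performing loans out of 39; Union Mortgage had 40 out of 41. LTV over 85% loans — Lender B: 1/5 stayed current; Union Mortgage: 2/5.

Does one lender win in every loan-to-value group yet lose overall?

LTV 70–85%: Lender B 33/39 = 84.6%, Union Mortgage 40/41 = 97.6% → Union Mortgage
LTV over 85%: Lender B 1/5 = 20.0%, Union Mortgage 2/5 = 40.0% → Union Mortgage
Overall: Lender B 34/44 = 77.3%, Union Mortgage 42/46 = 91.3% → Union Mortgage
Union Mortgage wins overall and in every loan-to-value group — no reversal.

No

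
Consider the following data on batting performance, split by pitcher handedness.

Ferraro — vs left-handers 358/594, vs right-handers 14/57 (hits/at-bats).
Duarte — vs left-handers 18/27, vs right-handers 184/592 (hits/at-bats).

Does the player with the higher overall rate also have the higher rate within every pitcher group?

Vs left-handers: Ferraro 358/594 = 60.3%, Duarte 18/27 = 66.7% → Duarte
Vs right-handers: Ferraro 14/57 = 24.6%, Duarte 184/592 = 31.1% → Duarte
Overall: Ferraro 372/651 = 57.1%, Duarte 202/619 = 32.6% → Ferraro
Duarte wins each pitcher group but Ferraro wins overall — the comparison reverses. Duarte's at-bats skew toward vs right-handers, which has a lower base rate.

No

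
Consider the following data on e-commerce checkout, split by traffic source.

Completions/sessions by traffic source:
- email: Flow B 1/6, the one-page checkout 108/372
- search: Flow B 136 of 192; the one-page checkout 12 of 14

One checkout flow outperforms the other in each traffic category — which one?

the one-page checkout

Email: Flow B 1/6 = 16.7%, the one-page checkout 108/372 = 29.0% → the one-page checkout
Search: Flow B 136/192 = 70.8%, the one-page checkout 12/14 = 85.7% → the one-page checkout
The one-page checkout has the higher rate in both groups.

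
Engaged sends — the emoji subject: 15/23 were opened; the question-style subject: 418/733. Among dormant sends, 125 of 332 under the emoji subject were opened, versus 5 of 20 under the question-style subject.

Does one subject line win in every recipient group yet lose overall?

Engaged: the emoji subject 15/23 = 65.2%, the question-style subject 418/733 = 57.0% → the emoji subject
Dormant: the emoji subject 125/332 = 37.7%, the question-style subject 5/20 = 25.0% → the emoji subject
Overall: the emoji subject 140/355 = 39.4%, the question-style subject 423/753 = 56.2% → the question-style subject
The emoji subject wins each recipient group but the question-style subject wins overall — the comparison reverses. The emoji subject's sends skew toward dormant, which has a lower base rate.

Yes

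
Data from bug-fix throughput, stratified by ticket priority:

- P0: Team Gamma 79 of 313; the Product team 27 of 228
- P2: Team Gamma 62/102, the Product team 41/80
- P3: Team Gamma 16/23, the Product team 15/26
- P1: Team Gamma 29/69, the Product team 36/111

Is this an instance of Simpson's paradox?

P0: Team Gamma 79/313 = 25.2%, the Product team 27/228 = 11.8% → Team Gamma
P2: Team Gamma 62/102 = 60.8%, the Product team 41/80 = 51.2% → Team Gamma
P3: Team Gamma 16/23 = 69.6%, the Product team 15/26 = 57.7% → Team Gamma
P1: Team Gamma 29/69 = 42.0%, the Product team 36/111 = 32.4% → Team Gamma
Overall: Team Gamma 186/507 = 36.7%, the Product team 119/445 = 26.7% → Team Gamma
Team Gamma wins overall and in every ticket group — no reversal.

No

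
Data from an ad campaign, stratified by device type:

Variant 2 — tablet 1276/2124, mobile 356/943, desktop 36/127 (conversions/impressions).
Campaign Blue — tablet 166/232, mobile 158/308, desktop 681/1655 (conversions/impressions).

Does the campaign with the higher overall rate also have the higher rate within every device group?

No

Tablet: Variant 2 1276/2124 = 60.1%, Campaign Blue 166/232 = 71.6% → Campaign Blue
Mobile: Variant 2 356/943 = 37.8%, Campaign Blue 158/308 = 51.3% → Campaign Blue
Desktop: Variant 2 36/127 = 28.3%, Campaign Blue 681/1655 = 41.1% → Campaign Blue
Overall: Variant 2 1668/3194 = 52.2%, Campaign Blue 1005/2195 = 45.8% → Variant 2
Campaign Blue wins each device group but Variant 2 wins overall — the comparison reverses. Campaign Blue's impressions skew toward desktop, which has a lower base rate.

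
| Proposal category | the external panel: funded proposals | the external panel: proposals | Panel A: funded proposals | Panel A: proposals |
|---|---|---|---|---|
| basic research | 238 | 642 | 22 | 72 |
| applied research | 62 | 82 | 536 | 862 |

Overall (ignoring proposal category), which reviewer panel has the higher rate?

Basic research: the external panel 238/642 = 37.1%, Panel A 22/72 = 30.6% → the external panel
Applied research: the external panel 62/82 = 75.6%, Panel A 536/862 = 62.2% → the external panel
Overall: the external panel 300/724 = 41.4%, Panel A 558/934 = 59.7% → Panel A
(The external panel wins every proposal group but Panel A wins overall — the external panel's proposals skew toward the low-rate basic research group.)

Panel A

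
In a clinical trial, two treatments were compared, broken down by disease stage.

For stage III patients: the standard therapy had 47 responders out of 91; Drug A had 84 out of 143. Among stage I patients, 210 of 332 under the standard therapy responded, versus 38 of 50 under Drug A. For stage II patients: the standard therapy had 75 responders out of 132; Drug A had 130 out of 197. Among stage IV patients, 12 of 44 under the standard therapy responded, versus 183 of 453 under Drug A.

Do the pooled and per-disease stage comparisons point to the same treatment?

Stage III: the standard therapy 47/91 = 51.6%, Drug A 84/143 = 58.7% → Drug A
Stage I: the standard therapy 210/332 = 63.3%, Drug A 38/50 = 76.0% → Drug A
Stage II: the standard therapy 75/132 = 56.8%, Drug A 130/197 = 66.0% → Drug A
Stage IV: the standard therapy 12/44 = 27.3%, Drug A 183/453 = 40.4% → Drug A
Overall: the standard therapy 344/599 = 57.4%, Drug A 435/843 = 51.6% → the standard therapy
Drug A wins each disease group but the standard therapy wins overall — the comparison reverses. Drug A's patients skew toward stage IV, which has a lower base rate.

No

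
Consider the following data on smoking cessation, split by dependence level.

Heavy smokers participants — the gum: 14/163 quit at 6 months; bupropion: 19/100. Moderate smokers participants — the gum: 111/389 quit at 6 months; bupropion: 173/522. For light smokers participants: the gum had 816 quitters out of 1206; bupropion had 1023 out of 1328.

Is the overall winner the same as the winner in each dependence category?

Yes

Heavy smokers: the gum 14/163 = 8.6%, bupropion 19/100 = 19.0% → bupropion
Moderate smokers: the gum 111/389 = 28.5%, bupropion 173/522 = 33.1% → bupropion
Light smokers: the gum 816/1206 = 67.7%, bupropion 1023/1328 = 77.0% → bupropion
Overall: the gum 941/1758 = 53.5%, bupropion 1215/1950 = 62.3% → bupropion
Bupropion wins overall and in every dependence group — no reversal.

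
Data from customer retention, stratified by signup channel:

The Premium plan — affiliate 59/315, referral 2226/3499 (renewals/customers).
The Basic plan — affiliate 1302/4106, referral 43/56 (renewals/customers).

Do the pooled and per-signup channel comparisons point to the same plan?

No

Affiliate: the Premium plan 59/315 = 18.7%, the Basic plan 1302/4106 = 31.7% → the Basic plan
Referral: the Premium plan 2226/3499 = 63.6%, the Basic plan 43/56 = 76.8% → the Basic plan
Overall: the Premium plan 2285/3814 = 59.9%, the Basic plan 1345/4162 = 32.3% → the Premium plan
The Basic plan wins each signup group but the Premium plan wins overall — the comparison reverses. The Basic plan's customers skew toward affiliate, which has a lower base rate.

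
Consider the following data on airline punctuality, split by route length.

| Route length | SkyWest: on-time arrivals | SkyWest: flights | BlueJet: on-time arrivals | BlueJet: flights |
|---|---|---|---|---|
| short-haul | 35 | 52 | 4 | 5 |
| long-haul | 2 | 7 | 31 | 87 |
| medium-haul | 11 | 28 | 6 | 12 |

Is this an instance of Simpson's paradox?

Short-haul: SkyWest 35/52 = 67.3%, BlueJet 4/5 = 80.0% → BlueJet
Long-haul: SkyWest 2/7 = 28.6%, BlueJet 31/87 = 35.6% → BlueJet
Medium-haul: SkyWest 11/28 = 39.3%, BlueJet 6/12 = 50.0% → BlueJet
Overall: SkyWest 48/87 = 55.2%, BlueJet 41/104 = 39.4% → SkyWest
BlueJet wins each route group but SkyWest wins overall — the comparison reverses. BlueJet's flights skew toward long-haul, which has a lower base rate.

Yes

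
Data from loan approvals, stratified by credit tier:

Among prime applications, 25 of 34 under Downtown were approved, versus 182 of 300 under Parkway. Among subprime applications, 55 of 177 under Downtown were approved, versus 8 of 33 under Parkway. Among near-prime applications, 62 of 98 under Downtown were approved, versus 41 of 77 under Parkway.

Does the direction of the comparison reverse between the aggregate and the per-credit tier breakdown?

Prime: Downtown 25/34 = 73.5%, Parkway 182/300 = 60.7% → Downtown
Subprime: Downtown 55/177 = 31.1%, Parkway 8/33 = 24.2% → Downtown
Near-prime: Downtown 62/98 = 63.3%, Parkway 41/77 = 53.2% → Downtown
Overall: Downtown 142/309 = 46.0%, Parkway 231/410 = 56.3% → Parkway
Downtown wins each credit group but Parkway wins overall — the comparison reverses. Downtown's applications skew toward subprime, which has a lower base rate.

Yes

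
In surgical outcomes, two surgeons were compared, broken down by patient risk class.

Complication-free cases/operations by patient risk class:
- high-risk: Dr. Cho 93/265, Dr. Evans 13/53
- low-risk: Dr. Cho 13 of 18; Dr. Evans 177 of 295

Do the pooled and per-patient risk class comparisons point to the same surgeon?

No

High-risk: Dr. Cho 93/265 = 35.1%, Dr. Evans 13/53 = 24.5% → Dr. Cho
Low-risk: Dr. Cho 13/18 = 72.2%, Dr. Evans 177/295 = 60.0% → Dr. Cho
Overall: Dr. Cho 106/283 = 37.5%, Dr. Evans 190/348 = 54.6% → Dr. Evans
Dr. Cho wins each patient risk group but Dr. Evans wins overall — the comparison reverses. Dr. Cho's operations skew toward high-risk, which has a lower base rate.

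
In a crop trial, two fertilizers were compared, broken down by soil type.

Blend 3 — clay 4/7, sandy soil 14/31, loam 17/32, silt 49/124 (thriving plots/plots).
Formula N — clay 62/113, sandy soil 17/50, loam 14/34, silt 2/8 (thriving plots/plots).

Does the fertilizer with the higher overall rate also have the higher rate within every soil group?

Clay: Blend 3 4/7 = 57.1%, Formula N 62/113 = 54.9% → Blend 3
Sandy soil: Blend 3 14/31 = 45.2%, Formula N 17/50 = 34.0% → Blend 3
Loam: Blend 3 17/32 = 53.1%, Formula N 14/34 = 41.2% → Blend 3
Silt: Blend 3 49/124 = 39.5%, Formula N 2/8 = 25.0% → Blend 3
Overall: Blend 3 84/194 = 43.3%, Formula N 95/205 = 46.3% → Formula N
Blend 3 wins each soil group but Formula N wins overall — the comparison reverses. Blend 3's plots skew toward silt, which has a lower base rate.

No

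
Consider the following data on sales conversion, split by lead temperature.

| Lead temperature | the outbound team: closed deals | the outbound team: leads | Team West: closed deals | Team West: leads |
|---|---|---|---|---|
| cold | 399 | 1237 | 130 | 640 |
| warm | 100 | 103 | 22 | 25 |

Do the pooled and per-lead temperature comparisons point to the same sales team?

Yes

Cold: the outbound team 399/1237 = 32.3%, Team West 130/640 = 20.3% → the outbound team
Warm: the outbound team 100/103 = 97.1%, Team West 22/25 = 88.0% → the outbound team
Overall: the outbound team 499/1340 = 37.2%, Team West 152/665 = 22.9% → the outbound team
The outbound team wins overall and in every lead group — no reversal.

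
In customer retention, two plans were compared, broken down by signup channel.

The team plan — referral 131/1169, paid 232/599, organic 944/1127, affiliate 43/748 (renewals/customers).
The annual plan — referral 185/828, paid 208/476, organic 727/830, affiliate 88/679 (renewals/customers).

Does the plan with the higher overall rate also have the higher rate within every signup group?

Yes

Referral: the team plan 131/1169 = 11.2%, the annual plan 185/828 = 22.3% → the annual plan
Paid: the team plan 232/599 = 38.7%, the annual plan 208/476 = 43.7% → the annual plan
Organic: the team plan 944/1127 = 83.8%, the annual plan 727/830 = 87.6% → the annual plan
Affiliate: the team plan 43/748 = 5.7%, the annual plan 88/679 = 13.0% → the annual plan
Overall: the team plan 1350/3643 = 37.1%, the annual plan 1208/2813 = 42.9% → the annual plan
The annual plan wins overall and in every signup group — no reversal.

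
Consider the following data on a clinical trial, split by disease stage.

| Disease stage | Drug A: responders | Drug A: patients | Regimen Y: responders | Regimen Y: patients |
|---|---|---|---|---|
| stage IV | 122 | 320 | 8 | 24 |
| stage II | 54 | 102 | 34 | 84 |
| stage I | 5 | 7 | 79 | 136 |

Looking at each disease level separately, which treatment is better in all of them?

Drug A

Stage IV: Drug A 122/320 = 38.1%, Regimen Y 8/24 = 33.3% → Drug A
Stage II: Drug A 54/102 = 52.9%, Regimen Y 34/84 = 40.5% → Drug A
Stage I: Drug A 5/7 = 71.4%, Regimen Y 79/136 = 58.1% → Drug A
Drug A has the higher rate in all 3 groups.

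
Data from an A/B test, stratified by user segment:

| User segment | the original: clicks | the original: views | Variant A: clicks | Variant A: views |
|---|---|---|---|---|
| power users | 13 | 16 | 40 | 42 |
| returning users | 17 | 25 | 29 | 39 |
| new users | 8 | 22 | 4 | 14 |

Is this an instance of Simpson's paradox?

Power users: the original 13/16 = 81.2%, Variant A 40/42 = 95.2% → Variant A
Returning users: the original 17/25 = 68.0%, Variant A 29/39 = 74.4% → Variant A
New users: the original 8/22 = 36.4%, Variant A 4/14 = 28.6% → the original
Overall: the original 38/63 = 60.3%, Variant A 73/95 = 76.8% → Variant A
Neither sweeps: the original wins 1 of 3 groups, Variant A wins 2. Variant A wins overall but not every group — no Simpson reversal.

No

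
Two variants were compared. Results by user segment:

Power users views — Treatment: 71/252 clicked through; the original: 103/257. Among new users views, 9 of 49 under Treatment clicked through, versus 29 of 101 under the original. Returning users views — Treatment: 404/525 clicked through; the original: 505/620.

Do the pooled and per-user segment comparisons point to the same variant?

Yes

Power users: Treatment 71/252 = 28.2%, the original 103/257 = 40.1% → the original
New users: Treatment 9/49 = 18.4%, the original 29/101 = 28.7% → the original
Returning users: Treatment 404/525 = 77.0%, the original 505/620 = 81.5% → the original
Overall: Treatment 484/826 = 58.6%, the original 637/978 = 65.1% → the original
The original wins overall and in every user group — no reversal.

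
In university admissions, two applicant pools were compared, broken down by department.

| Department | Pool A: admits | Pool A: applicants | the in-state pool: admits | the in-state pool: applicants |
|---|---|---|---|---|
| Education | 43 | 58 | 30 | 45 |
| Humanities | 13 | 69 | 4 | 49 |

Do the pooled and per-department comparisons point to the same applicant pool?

Education: Pool A 43/58 = 74.1%, the in-state pool 30/45 = 66.7% → Pool A
Humanities: Pool A 13/69 = 18.8%, the in-state pool 4/49 = 8.2% → Pool A
Overall: Pool A 56/127 = 44.1%, the in-state pool 34/94 = 36.2% → Pool A
Pool A wins overall and in every department group — no reversal.

Yes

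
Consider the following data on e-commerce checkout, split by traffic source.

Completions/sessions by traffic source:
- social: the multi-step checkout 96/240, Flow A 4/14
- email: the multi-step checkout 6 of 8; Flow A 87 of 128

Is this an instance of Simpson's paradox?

Social: the multi-step checkout 96/240 = 40.0%, Flow A 4/14 = 28.6% → the multi-step checkout
Email: the multi-step checkout 6/8 = 75.0%, Flow A 87/128 = 68.0% → the multi-step checkout
Overall: the multi-step checkout 102/248 = 41.1%, Flow A 91/142 = 64.1% → Flow A
The multi-step checkout wins each traffic group but Flow A wins overall — the comparison reverses. The multi-step checkout's sessions skew toward social, which has a lower base rate.

Yes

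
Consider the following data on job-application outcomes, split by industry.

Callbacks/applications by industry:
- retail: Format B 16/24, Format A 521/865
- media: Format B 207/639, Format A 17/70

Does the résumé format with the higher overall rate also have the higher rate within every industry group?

No

Retail: Format B 16/24 = 66.7%, Format A 521/865 = 60.2% → Format B
Media: Format B 207/639 = 32.4%, Format A 17/70 = 24.3% → Format B
Overall: Format B 223/663 = 33.6%, Format A 538/935 = 57.5% → Format A
Format B wins each industry group but Format A wins overall — the comparison reverses. Format B's applications skew toward media, which has a lower base rate.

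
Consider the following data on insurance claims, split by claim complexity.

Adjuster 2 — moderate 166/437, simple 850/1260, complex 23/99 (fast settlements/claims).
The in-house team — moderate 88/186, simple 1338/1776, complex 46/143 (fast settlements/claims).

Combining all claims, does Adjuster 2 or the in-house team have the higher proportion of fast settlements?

the in-house team

Moderate: Adjuster 2 166/437 = 38.0%, the in-house team 88/186 = 47.3% → the in-house team
Simple: Adjuster 2 850/1260 = 67.5%, the in-house team 1338/1776 = 75.3% → the in-house team
Complex: Adjuster 2 23/99 = 23.2%, the in-house team 46/143 = 32.2% → the in-house team
Overall: Adjuster 2 1039/1796 = 57.9%, the in-house team 1472/2105 = 69.9% → the in-house team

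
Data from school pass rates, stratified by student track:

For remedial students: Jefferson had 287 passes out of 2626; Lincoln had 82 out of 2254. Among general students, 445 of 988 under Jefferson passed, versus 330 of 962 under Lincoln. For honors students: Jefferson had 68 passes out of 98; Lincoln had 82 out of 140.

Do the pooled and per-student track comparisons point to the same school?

Remedial: Jefferson 287/2626 = 10.9%, Lincoln 82/2254 = 3.6% → Jefferson
General: Jefferson 445/988 = 45.0%, Lincoln 330/962 = 34.3% → Jefferson
Honors: Jefferson 68/98 = 69.4%, Lincoln 82/140 = 58.6% → Jefferson
Overall: Jefferson 800/3712 = 21.6%, Lincoln 494/3356 = 14.7% → Jefferson
Jefferson wins overall and in every student group — no reversal.

Yes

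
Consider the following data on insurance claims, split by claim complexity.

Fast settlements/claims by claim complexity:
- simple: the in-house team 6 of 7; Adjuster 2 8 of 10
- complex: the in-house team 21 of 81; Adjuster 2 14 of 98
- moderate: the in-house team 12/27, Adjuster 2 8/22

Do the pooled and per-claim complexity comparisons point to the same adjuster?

Yes

Simple: the in-house team 6/7 = 85.7%, Adjuster 2 8/10 = 80.0% → the in-house team
Complex: the in-house team 21/81 = 25.9%, Adjuster 2 14/98 = 14.3% → the in-house team
Moderate: the in-house team 12/27 = 44.4%, Adjuster 2 8/22 = 36.4% → the in-house team
Overall: the in-house team 39/115 = 33.9%, Adjuster 2 30/130 = 23.1% → the in-house team
The in-house team wins overall and in every claim group — no reversal.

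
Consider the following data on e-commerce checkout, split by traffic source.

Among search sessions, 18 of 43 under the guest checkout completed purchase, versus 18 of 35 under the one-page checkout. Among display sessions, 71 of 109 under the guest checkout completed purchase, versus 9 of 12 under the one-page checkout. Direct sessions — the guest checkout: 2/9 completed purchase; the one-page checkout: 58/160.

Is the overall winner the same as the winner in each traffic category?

Search: the guest checkout 18/43 = 41.9%, the one-page checkout 18/35 = 51.4% → the one-page checkout
Display: the guest checkout 71/109 = 65.1%, the one-page checkout 9/12 = 75.0% → the one-page checkout
Direct: the guest checkout 2/9 = 22.2%, the one-page checkout 58/160 = 36.2% → the one-page checkout
Overall: the guest checkout 91/161 = 56.5%, the one-page checkout 85/207 = 41.1% → the guest checkout
The one-page checkout wins each traffic group but the guest checkout wins overall — the comparison reverses. The one-page checkout's sessions skew toward direct, which has a lower base rate.

No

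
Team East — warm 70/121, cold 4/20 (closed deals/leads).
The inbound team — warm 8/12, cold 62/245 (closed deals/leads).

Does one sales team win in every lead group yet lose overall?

Yes

Warm: Team East 70/121 = 57.9%, the inbound team 8/12 = 66.7% → the inbound team
Cold: Team East 4/20 = 20.0%, the inbound team 62/245 = 25.3% → the inbound team
Overall: Team East 74/141 = 52.5%, the inbound team 70/257 = 27.2% → Team East
The inbound team wins each lead group but Team East wins overall — the comparison reverses. The inbound team's leads skew toward cold, which has a lower base rate.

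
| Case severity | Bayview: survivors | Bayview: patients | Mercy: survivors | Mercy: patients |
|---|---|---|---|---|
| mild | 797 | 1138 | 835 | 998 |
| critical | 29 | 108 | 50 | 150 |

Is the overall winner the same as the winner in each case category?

Yes

Mild: Bayview 797/1138 = 70.0%, Mercy 835/998 = 83.7% → Mercy
Critical: Bayview 29/108 = 26.9%, Mercy 50/150 = 33.3% → Mercy
Overall: Bayview 826/1246 = 66.3%, Mercy 885/1148 = 77.1% → Mercy
Mercy wins overall and in every case group — no reversal.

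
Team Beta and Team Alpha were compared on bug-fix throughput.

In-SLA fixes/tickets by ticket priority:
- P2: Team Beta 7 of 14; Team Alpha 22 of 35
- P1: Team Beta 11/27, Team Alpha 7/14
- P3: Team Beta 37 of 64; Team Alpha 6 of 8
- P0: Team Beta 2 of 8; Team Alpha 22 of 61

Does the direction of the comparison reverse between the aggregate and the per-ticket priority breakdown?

Yes

P2: Team Beta 7/14 = 50.0%, Team Alpha 22/35 = 62.9% → Team Alpha
P1: Team Beta 11/27 = 40.7%, Team Alpha 7/14 = 50.0% → Team Alpha
P3: Team Beta 37/64 = 57.8%, Team Alpha 6/8 = 75.0% → Team Alpha
P0: Team Beta 2/8 = 25.0%, Team Alpha 22/61 = 36.1% → Team Alpha
Overall: Team Beta 57/113 = 50.4%, Team Alpha 57/118 = 48.3% → Team Beta
Team Alpha wins each ticket group but Team Beta wins overall — the comparison reverses. Team Alpha's tickets skew toward P0, which has a lower base rate.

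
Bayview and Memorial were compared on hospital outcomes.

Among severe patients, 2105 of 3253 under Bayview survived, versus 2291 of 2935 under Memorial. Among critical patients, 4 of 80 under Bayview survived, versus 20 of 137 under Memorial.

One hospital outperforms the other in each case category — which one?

Severe: Bayview 2105/3253 = 64.7%, Memorial 2291/2935 = 78.1% → Memorial
Critical: Bayview 4/80 = 5.0%, Memorial 20/137 = 14.6% → Memorial
Memorial has the higher rate in both groups.

Memorial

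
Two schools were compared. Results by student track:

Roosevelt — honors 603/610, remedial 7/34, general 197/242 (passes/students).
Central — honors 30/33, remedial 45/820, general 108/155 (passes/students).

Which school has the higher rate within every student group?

Roosevelt

Honors: Roosevelt 603/610 = 98.9%, Central 30/33 = 90.9% → Roosevelt
Remedial: Roosevelt 7/34 = 20.6%, Central 45/820 = 5.5% → Roosevelt
General: Roosevelt 197/242 = 81.4%, Central 108/155 = 69.7% → Roosevelt
Roosevelt has the higher rate in all 3 groups.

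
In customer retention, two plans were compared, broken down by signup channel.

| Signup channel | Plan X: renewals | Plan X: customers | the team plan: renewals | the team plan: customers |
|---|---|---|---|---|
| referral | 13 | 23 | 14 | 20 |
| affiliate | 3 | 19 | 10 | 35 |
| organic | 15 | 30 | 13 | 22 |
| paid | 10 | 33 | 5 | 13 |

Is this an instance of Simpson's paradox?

No

Referral: Plan X 13/23 = 56.5%, the team plan 14/20 = 70.0% → the team plan
Affiliate: Plan X 3/19 = 15.8%, the team plan 10/35 = 28.6% → the team plan
Organic: Plan X 15/30 = 50.0%, the team plan 13/22 = 59.1% → the team plan
Paid: Plan X 10/33 = 30.3%, the team plan 5/13 = 38.5% → the team plan
Overall: Plan X 41/105 = 39.0%, the team plan 42/90 = 46.7% → the team plan
The team plan wins overall and in every signup group — no reversal.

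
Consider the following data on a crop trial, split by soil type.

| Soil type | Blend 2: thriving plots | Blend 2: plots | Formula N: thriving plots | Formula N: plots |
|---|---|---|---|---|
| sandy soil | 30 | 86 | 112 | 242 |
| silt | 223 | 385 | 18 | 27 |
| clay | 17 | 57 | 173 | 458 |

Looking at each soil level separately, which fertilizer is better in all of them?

Sandy soil: Blend 2 30/86 = 34.9%, Formula N 112/242 = 46.3% → Formula N
Silt: Blend 2 223/385 = 57.9%, Formula N 18/27 = 66.7% → Formula N
Clay: Blend 2 17/57 = 29.8%, Formula N 173/458 = 37.8% → Formula N
Formula N has the higher rate in all 3 groups.

Formula N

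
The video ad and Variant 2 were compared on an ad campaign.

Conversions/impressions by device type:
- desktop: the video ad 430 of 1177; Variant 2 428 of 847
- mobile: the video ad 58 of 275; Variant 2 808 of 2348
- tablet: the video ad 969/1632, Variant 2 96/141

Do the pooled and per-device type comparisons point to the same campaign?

No

Desktop: the video ad 430/1177 = 36.5%, Variant 2 428/847 = 50.5% → Variant 2
Mobile: the video ad 58/275 = 21.1%, Variant 2 808/2348 = 34.4% → Variant 2
Tablet: the video ad 969/1632 = 59.4%, Variant 2 96/141 = 68.1% → Variant 2
Overall: the video ad 1457/3084 = 47.2%, Variant 2 1332/3336 = 39.9% → the video ad
Variant 2 wins each device group but the video ad wins overall — the comparison reverses. Variant 2's impressions skew toward mobile, which has a lower base rate.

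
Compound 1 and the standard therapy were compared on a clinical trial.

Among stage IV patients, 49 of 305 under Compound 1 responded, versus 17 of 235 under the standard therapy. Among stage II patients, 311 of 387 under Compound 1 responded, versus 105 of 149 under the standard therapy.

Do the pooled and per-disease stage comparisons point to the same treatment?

Yes

Stage IV: Compound 1 49/305 = 16.1%, the standard therapy 17/235 = 7.2% → Compound 1
Stage II: Compound 1 311/387 = 80.4%, the standard therapy 105/149 = 70.5% → Compound 1
Overall: Compound 1 360/692 = 52.0%, the standard therapy 122/384 = 31.8% → Compound 1
Compound 1 wins overall and in every disease group — no reversal.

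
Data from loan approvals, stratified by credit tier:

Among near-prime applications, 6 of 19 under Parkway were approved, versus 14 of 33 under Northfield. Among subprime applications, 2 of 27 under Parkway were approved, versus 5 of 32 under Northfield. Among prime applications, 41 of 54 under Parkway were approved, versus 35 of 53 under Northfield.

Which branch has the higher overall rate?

Parkway

Near-prime: Parkway 6/19 = 31.6%, Northfield 14/33 = 42.4% → Northfield
Subprime: Parkway 2/27 = 7.4%, Northfield 5/32 = 15.6% → Northfield
Prime: Parkway 41/54 = 75.9%, Northfield 35/53 = 66.0% → Parkway
Overall: Parkway 49/100 = 49.0%, Northfield 54/118 = 45.8% → Parkway
(Neither sweeps every credit group, but Parkway has the higher pooled rate.)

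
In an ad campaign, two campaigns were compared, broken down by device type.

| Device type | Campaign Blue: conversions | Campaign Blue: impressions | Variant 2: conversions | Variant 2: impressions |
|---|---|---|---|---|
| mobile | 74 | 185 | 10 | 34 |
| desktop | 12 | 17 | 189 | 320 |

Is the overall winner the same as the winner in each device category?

Mobile: Campaign Blue 74/185 = 40.0%, Variant 2 10/34 = 29.4% → Campaign Blue
Desktop: Campaign Blue 12/17 = 70.6%, Variant 2 189/320 = 59.1% → Campaign Blue
Overall: Campaign Blue 86/202 = 42.6%, Variant 2 199/354 = 56.2% → Variant 2
Campaign Blue wins each device group but Variant 2 wins overall — the comparison reverses. Campaign Blue's impressions skew toward mobile, which has a lower base rate.

No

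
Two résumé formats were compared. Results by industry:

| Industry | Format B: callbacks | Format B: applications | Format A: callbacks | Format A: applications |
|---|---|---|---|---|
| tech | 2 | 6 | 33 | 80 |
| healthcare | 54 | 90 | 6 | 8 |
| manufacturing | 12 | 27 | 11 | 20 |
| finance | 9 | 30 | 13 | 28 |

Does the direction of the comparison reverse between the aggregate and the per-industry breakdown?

Tech: Format B 2/6 = 33.3%, Format A 33/80 = 41.2% → Format A
Healthcare: Format B 54/90 = 60.0%, Format A 6/8 = 75.0% → Format A
Manufacturing: Format B 12/27 = 44.4%, Format A 11/20 = 55.0% → Format A
Finance: Format B 9/30 = 30.0%, Format A 13/28 = 46.4% → Format A
Overall: Format B 77/153 = 50.3%, Format A 63/136 = 46.3% → Format B
Format A wins each industry group but Format B wins overall — the comparison reverses. Format A's applications skew toward tech, which has a lower base rate.

Yes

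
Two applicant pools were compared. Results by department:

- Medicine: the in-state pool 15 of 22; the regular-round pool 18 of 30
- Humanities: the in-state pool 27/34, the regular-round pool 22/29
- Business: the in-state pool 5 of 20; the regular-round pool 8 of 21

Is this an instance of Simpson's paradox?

No

Medicine: the in-state pool 15/22 = 68.2%, the regular-round pool 18/30 = 60.0% → the in-state pool
Humanities: the in-state pool 27/34 = 79.4%, the regular-round pool 22/29 = 75.9% → the in-state pool
Business: the in-state pool 5/20 = 25.0%, the regular-round pool 8/21 = 38.1% → the regular-round pool
Overall: the in-state pool 47/76 = 61.8%, the regular-round pool 48/80 = 60.0% → the in-state pool
Neither sweeps: the in-state pool wins 2 of 3 groups, the regular-round pool wins 1. The in-state pool wins overall but not every group — no Simpson reversal.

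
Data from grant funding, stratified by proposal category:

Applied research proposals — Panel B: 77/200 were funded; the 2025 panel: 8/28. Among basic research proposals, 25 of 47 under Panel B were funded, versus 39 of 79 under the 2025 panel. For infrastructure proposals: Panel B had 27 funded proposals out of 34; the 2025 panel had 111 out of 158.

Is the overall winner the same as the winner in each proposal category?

No

Applied research: Panel B 77/200 = 38.5%, the 2025 panel 8/28 = 28.6% → Panel B
Basic research: Panel B 25/47 = 53.2%, the 2025 panel 39/79 = 49.4% → Panel B
Infrastructure: Panel B 27/34 = 79.4%, the 2025 panel 111/158 = 70.3% → Panel B
Overall: Panel B 129/281 = 45.9%, the 2025 panel 158/265 = 59.6% → the 2025 panel
Panel B wins each proposal group but the 2025 panel wins overall — the comparison reverses. Panel B's proposals skew toward applied research, which has a lower base rate.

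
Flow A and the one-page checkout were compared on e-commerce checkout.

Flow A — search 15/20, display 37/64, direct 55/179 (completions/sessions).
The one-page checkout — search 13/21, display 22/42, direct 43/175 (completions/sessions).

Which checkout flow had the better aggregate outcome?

Flow A

Search: Flow A 15/20 = 75.0%, the one-page checkout 13/21 = 61.9% → Flow A
Display: Flow A 37/64 = 57.8%, the one-page checkout 22/42 = 52.4% → Flow A
Direct: Flow A 55/179 = 30.7%, the one-page checkout 43/175 = 24.6% → Flow A
Overall: Flow A 107/263 = 40.7%, the one-page checkout 78/238 = 32.8% → Flow A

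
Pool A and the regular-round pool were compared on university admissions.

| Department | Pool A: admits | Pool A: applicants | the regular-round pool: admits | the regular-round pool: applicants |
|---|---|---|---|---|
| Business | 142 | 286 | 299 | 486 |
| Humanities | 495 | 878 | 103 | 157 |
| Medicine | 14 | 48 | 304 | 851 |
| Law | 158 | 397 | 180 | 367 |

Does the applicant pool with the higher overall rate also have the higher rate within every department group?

No

Business: Pool A 142/286 = 49.7%, the regular-round pool 299/486 = 61.5% → the regular-round pool
Humanities: Pool A 495/878 = 56.4%, the regular-round pool 103/157 = 65.6% → the regular-round pool
Medicine: Pool A 14/48 = 29.2%, the regular-round pool 304/851 = 35.7% → the regular-round pool
Law: Pool A 158/397 = 39.8%, the regular-round pool 180/367 = 49.0% → the regular-round pool
Overall: Pool A 809/1609 = 50.3%, the regular-round pool 886/1861 = 47.6% → Pool A
The regular-round pool wins each department group but Pool A wins overall — the comparison reverses. The regular-round pool's applicants skew toward Medicine, which has a lower base rate.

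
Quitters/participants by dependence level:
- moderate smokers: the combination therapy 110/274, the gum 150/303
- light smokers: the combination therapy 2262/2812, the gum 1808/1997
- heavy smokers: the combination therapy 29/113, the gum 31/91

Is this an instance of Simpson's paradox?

No

Moderate smokers: the combination therapy 110/274 = 40.1%, the gum 150/303 = 49.5% → the gum
Light smokers: the combination therapy 2262/2812 = 80.4%, the gum 1808/1997 = 90.5% → the gum
Heavy smokers: the combination therapy 29/113 = 25.7%, the gum 31/91 = 34.1% → the gum
Overall: the combination therapy 2401/3199 = 75.1%, the gum 1989/2391 = 83.2% → the gum
The gum wins overall and in every dependence group — no reversal.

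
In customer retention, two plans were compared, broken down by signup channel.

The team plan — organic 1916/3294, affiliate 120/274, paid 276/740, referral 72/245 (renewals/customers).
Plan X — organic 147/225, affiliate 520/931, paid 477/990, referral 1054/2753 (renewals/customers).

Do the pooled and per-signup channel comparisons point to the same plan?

Organic: the team plan 1916/3294 = 58.2%, Plan X 147/225 = 65.3% → Plan X
Affiliate: the team plan 120/274 = 43.8%, Plan X 520/931 = 55.9% → Plan X
Paid: the team plan 276/740 = 37.3%, Plan X 477/990 = 48.2% → Plan X
Referral: the team plan 72/245 = 29.4%, Plan X 1054/2753 = 38.3% → Plan X
Overall: the team plan 2384/4553 = 52.4%, Plan X 2198/4899 = 44.9% → the team plan
Plan X wins each signup group but the team plan wins overall — the comparison reverses. Plan X's customers skew toward referral, which has a lower base rate.

No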